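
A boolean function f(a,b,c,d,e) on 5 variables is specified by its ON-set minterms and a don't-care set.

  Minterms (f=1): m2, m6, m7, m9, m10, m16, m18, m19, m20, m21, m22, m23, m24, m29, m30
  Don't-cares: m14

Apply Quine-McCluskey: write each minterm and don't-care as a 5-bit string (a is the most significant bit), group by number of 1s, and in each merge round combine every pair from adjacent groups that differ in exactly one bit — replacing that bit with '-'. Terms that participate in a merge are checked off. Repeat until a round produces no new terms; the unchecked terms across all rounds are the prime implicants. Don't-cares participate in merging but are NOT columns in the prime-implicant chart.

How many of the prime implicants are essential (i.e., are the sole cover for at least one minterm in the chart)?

7

Round 0: 00010✓ 00110✓ 00111✓ 01001 01010✓ 01110✓ 10000✓ 10010✓ 10011✓ 10100✓ 10101✓ 10110✓ 10111✓ 11000✓ 11101✓ 11110✓
Round 1: -0010✓ -0110✓ -0111✓ -1110✓ 0-010✓ 0-110✓ 00-10✓ 0011-✓ 01-10✓ 1-000 1-101 1-110✓ 10-00✓ 10-10✓ 10-11✓ 100-0✓ 1001-✓ 101-0✓ 101-1✓ 1010-✓ 1011-✓
Round 2: --110 -0-10 -011- 0--10 10--0 10-1- 101--
PIs = {--110, -0-10, -011-, 0--10, 01001, 1-000, 1-101, 10--0, 10-1-, 101--}
Coverage chart:
  m2: -0-10,0--10
  m6: --110,-0-10,-011-,0--10
  m7: -011- ←essential
  m9: 01001 ←essential
  m10: 0--10 ←essential
  m16: 1-000,10--0
  m18: -0-10,10--0,10-1-
  m19: 10-1- ←essential
  m20: 10--0,101--
  m21: 1-101,101--
  m22: --110,-0-10,-011-,10--0,10-1-,101--
  m23: -011-,10-1-,101--
  m24: 1-000 ←essential
  m29: 1-101 ←essential
  m30: --110 ←essential
Essential: --110, -011-, 0--10, 01001, 1-000, 1-101, 10-1-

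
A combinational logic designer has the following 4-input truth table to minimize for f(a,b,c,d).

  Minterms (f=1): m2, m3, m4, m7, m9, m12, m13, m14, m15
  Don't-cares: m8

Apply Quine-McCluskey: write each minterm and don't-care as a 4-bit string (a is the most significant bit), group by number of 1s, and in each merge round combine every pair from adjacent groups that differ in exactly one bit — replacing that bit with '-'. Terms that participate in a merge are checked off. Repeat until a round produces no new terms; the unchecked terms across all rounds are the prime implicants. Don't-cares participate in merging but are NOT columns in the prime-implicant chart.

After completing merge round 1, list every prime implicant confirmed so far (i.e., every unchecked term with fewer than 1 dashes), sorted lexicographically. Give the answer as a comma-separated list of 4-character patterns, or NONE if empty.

Round 0: 0010✓ 0011✓ 0100✓ 0111✓ 1000✓ 1001✓ 1100✓ 1101✓ 1110✓ 1111✓
Round 1: -100 -111 0-11 001- 1-00✓ 1-01✓ 100-✓ 11-0✓ 11-1✓ 110-✓ 111-✓
Round 2: 1-0- 11--
PIs = {-100, -111, 0-11, 001-, 1-0-, 11--}

NONE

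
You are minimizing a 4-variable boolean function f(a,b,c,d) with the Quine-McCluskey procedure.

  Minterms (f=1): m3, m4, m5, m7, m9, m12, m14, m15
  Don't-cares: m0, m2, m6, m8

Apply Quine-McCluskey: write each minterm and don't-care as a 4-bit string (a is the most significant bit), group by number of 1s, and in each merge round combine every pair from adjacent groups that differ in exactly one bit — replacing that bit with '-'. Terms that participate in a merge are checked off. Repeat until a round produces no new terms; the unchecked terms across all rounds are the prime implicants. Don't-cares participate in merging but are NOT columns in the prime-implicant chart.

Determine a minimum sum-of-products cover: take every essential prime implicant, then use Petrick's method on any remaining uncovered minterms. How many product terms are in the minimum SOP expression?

5

Round 0: 0000✓ 0010✓ 0011✓ 0100✓ 0101✓ 0110✓ 0111✓ 1000✓ 1001✓ 1100✓ 1110✓ 1111✓
Round 1: -000✓ -100✓ -110✓ -111✓ 0-00✓ 0-10✓ 0-11✓ 00-0✓ 001-✓ 01-0✓ 01-1✓ 010-✓ 011-✓ 1-00✓ 100- 11-0✓ 111-✓
Round 2: --00 -1-0 -11- 0--0 0-1- 01--
PIs = {--00, -1-0, -11-, 0--0, 0-1-, 01--, 100-}
Coverage chart:
  m3: 0-1- ←essential
  m4: --00,-1-0,0--0,01--
  m5: 01-- ←essential
  m7: -11-,0-1-,01--
  m9: 100- ←essential
  m12: --00,-1-0
  m14: -1-0,-11-
  m15: -11- ←essential
Essential: -11-, 0-1-, 01--, 100-
Petrick residual → --00
Min cover (5 terms): c'd' + bc + a'c + a'b + ab'c'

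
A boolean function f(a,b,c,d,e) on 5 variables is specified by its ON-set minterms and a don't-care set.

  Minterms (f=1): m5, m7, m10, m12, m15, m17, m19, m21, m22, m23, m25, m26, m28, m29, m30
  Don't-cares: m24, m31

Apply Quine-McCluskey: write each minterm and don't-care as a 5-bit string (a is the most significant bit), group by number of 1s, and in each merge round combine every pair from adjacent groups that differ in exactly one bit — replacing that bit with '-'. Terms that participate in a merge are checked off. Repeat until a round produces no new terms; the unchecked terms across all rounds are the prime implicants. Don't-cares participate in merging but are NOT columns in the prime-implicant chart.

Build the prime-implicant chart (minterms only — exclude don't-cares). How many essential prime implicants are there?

size-2^0 implicants → 00101(✓)  00111(✓)  01010(✓)  01100(✓)  01111(✓)  10001(✓)  10011(✓)  10101(✓)  10110(✓)  10111(✓)  11000(✓)  11001(✓)  11010(✓)  11100(✓)  11101(✓)  11110(✓)  11111(✓)
size-2^1 implicants → -0101(✓)  -0111(✓)  -1010  -1100  -1111(✓)  0-111(✓)  001-1(✓)  1-001(✓)  1-101(✓)  1-110(✓)  1-111(✓)  10-01(✓)  10-11(✓)  100-1(✓)  101-1(✓)  1011-(✓)  11-00(✓)  11-01(✓)  11-10(✓)  110-0(✓)  1100-(✓)  111-0(✓)  111-1(✓)  1110-(✓)  1111-(✓)
size-2^2 implicants → --111  -01-1  1--01  1-1-1  1-11-  10--1  11--0  11-0-  111--
Unchecked terms (primes): --111, -01-1, -1010, -1100, 1--01, 1-1-1, 1-11-, 10--1, 11--0, 11-0-, 111--
Minterm coverage:
  m5 ⊆ -01-1 [E]
  m7 ⊆ --111,-01-1
  m10 ⊆ -1010 [E]
  m12 ⊆ -1100 [E]
  m15 ⊆ --111 [E]
  m17 ⊆ 1--01,10--1
  m19 ⊆ 10--1 [E]
  m21 ⊆ -01-1,1--01,1-1-1,10--1
  m22 ⊆ 1-11- [E]
  m23 ⊆ --111,-01-1,1-1-1,1-11-,10--1
  m25 ⊆ 1--01,11-0-
  m26 ⊆ -1010,11--0
  m28 ⊆ -1100,11--0,11-0-,111--
  m29 ⊆ 1--01,1-1-1,11-0-,111--
  m30 ⊆ 1-11-,11--0,111--
E = {--111, -01-1, -1010, -1100, 1-11-, 10--1}

6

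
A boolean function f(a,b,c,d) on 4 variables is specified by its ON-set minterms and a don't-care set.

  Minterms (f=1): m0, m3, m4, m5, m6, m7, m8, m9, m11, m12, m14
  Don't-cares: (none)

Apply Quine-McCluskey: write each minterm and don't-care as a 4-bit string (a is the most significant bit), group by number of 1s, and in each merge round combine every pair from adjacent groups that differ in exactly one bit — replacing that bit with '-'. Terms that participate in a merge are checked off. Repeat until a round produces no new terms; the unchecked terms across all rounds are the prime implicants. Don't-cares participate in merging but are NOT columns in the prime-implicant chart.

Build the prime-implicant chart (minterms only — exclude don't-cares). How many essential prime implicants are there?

size-2^0 implicants → 0000(✓)  0011(✓)  0100(✓)  0101(✓)  0110(✓)  0111(✓)  1000(✓)  1001(✓)  1011(✓)  1100(✓)  1110(✓)
size-2^1 implicants → -000(✓)  -011  -100(✓)  -110(✓)  0-00(✓)  0-11  01-0(✓)  01-1(✓)  010-(✓)  011-(✓)  1-00(✓)  10-1  100-  11-0(✓)
size-2^2 implicants → --00  -1-0  01--
Unchecked terms (primes): --00, -011, -1-0, 0-11, 01--, 10-1, 100-
Minterm coverage:
  m0 ⊆ --00 [E]
  m3 ⊆ -011,0-11
  m4 ⊆ --00,-1-0,01--
  m5 ⊆ 01-- [E]
  m6 ⊆ -1-0,01--
  m7 ⊆ 0-11,01--
  m8 ⊆ --00,100-
  m9 ⊆ 10-1,100-
  m11 ⊆ -011,10-1
  m12 ⊆ --00,-1-0
  m14 ⊆ -1-0 [E]
E = {--00, -1-0, 01--}

3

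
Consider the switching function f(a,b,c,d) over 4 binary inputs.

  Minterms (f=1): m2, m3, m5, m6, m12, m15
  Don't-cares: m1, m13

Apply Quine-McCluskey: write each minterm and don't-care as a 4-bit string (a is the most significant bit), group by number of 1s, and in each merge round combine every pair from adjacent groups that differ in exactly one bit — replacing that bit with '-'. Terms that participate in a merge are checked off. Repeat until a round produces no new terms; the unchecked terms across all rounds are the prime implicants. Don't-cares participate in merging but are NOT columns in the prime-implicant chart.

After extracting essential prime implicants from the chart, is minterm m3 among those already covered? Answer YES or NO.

size-2^0 implicants → 0001(✓)  0010(✓)  0011(✓)  0101(✓)  0110(✓)  1100(✓)  1101(✓)  1111(✓)
size-2^1 implicants → -101  0-01  0-10  00-1  001-  11-1  110-
Unchecked terms (primes): -101, 0-01, 0-10, 00-1, 001-, 11-1, 110-
Minterm coverage:
  m2 ⊆ 0-10,001-
  m3 ⊆ 00-1,001-
  m5 ⊆ -101,0-01
  m6 ⊆ 0-10 [E]
  m12 ⊆ 110- [E]
  m15 ⊆ 11-1 [E]
E = {0-10, 11-1, 110-}

NO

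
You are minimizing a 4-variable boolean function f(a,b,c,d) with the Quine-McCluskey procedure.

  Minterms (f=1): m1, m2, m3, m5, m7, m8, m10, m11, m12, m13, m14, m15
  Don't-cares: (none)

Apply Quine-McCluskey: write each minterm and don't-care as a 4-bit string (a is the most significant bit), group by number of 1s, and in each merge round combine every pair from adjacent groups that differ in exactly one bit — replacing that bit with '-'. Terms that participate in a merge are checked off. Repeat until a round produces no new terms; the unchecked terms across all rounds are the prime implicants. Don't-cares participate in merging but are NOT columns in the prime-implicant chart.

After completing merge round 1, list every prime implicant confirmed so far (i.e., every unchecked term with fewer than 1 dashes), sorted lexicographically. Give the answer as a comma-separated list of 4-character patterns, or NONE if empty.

NONE

Round 0: 0001✓ 0010✓ 0011✓ 0101✓ 0111✓ 1000✓ 1010✓ 1011✓ 1100✓ 1101✓ 1110✓ 1111✓
Round 1: -010✓ -011✓ -101✓ -111✓ 0-01✓ 0-11✓ 00-1✓ 001-✓ 01-1✓ 1-00✓ 1-10✓ 1-11✓ 10-0✓ 101-✓ 11-0✓ 11-1✓ 110-✓ 111-✓
Round 2: --11 -01- -1-1 0--1 1--0 1-1- 11--
PIs = {--11, -01-, -1-1, 0--1, 1--0, 1-1-, 11--}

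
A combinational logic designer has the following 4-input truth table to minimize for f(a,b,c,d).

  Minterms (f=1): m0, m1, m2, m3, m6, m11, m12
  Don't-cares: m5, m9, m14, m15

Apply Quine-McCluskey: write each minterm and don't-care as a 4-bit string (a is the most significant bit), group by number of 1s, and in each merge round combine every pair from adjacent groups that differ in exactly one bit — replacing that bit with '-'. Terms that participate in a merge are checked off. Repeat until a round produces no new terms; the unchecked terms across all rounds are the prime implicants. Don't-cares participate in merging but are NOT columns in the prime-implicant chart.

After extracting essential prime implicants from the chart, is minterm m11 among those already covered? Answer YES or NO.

size-2^0 implicants → 0000(✓)  0001(✓)  0010(✓)  0011(✓)  0101(✓)  0110(✓)  1001(✓)  1011(✓)  1100(✓)  1110(✓)  1111(✓)
size-2^1 implicants → -001(✓)  -011(✓)  -110  0-01  0-10  00-0(✓)  00-1(✓)  000-(✓)  001-(✓)  1-11  10-1(✓)  11-0  111-
size-2^2 implicants → -0-1  00--
Unchecked terms (primes): -0-1, -110, 0-01, 0-10, 00--, 1-11, 11-0, 111-
Minterm coverage:
  m0 ⊆ 00-- [E]
  m1 ⊆ -0-1,0-01,00--
  m2 ⊆ 0-10,00--
  m3 ⊆ -0-1,00--
  m6 ⊆ -110,0-10
  m11 ⊆ -0-1,1-11
  m12 ⊆ 11-0 [E]
E = {00--, 11-0}

NO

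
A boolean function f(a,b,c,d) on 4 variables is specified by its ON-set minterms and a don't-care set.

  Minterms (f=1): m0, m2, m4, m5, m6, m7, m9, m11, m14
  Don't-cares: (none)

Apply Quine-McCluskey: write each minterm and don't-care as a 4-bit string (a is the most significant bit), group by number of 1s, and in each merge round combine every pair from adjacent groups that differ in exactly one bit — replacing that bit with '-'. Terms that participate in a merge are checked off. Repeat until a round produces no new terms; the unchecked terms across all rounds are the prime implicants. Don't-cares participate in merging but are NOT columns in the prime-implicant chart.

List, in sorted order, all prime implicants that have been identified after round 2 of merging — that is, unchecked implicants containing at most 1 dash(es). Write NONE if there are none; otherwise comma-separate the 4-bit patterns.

-110, 10-1

size-2^0 implicants → 0000(✓)  0010(✓)  0100(✓)  0101(✓)  0110(✓)  0111(✓)  1001(✓)  1011(✓)  1110(✓)
size-2^1 implicants → -110  0-00(✓)  0-10(✓)  00-0(✓)  01-0(✓)  01-1(✓)  010-(✓)  011-(✓)  10-1
size-2^2 implicants → 0--0  01--
Unchecked terms (primes): -110, 0--0, 01--, 10-1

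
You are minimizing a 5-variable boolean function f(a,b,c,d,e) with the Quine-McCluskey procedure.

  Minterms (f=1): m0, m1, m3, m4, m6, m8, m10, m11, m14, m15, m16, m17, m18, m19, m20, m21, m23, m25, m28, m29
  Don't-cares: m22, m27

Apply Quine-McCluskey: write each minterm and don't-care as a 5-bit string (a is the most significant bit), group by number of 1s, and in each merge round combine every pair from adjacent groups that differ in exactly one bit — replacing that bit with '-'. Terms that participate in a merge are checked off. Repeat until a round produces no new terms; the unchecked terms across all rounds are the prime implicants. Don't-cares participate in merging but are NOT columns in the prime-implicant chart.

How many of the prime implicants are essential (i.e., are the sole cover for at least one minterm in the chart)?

[col 0] 00000*, 00001*, 00011*, 00100*, 00110*, 01000*, 01010*, 01011*, 01110*, 01111*, 10000*, 10001*, 10010*, 10011*, 10100*, 10101*, 10110*, 10111*, 11001*, 11011*, 11100*, 11101*
[col 1] -0000*, -0001*, -0011*, -0100*, -0110*, -1011*, 0-000, 0-011*, 0-110, 00-00*, 000-1*, 0000-*, 001-0*, 01-10*, 01-11*, 010-0, 0101-*, 0111-*, 1-001*, 1-011*, 1-100*, 1-101*, 10-00*, 10-01*, 10-10*, 10-11*, 100-0*, 100-1*, 1000-*, 1001-*, 101-0*, 101-1*, 1010-*, 1011-*, 11-01*, 110-1*, 1110-*
[col 2] --011, -0-00, -00-1, -000-, -01-0, 01-1-, 1--01, 1-0-1, 1-10-, 10--0*, 10--1*, 10-0-*, 10-1-*, 100--*, 101--*
[col 3] 10---
Prime implicants: --011, -0-00, -00-1, -000-, -01-0, 0-000, 0-110, 01-1-, 010-0, 1--01, 1-0-1, 1-10-, 10---
PI chart (minterm → PIs covering it):
  0 | -0-00,-000-,0-000
  1 | -00-1,-000-
  3 | --011,-00-1
  4 | -0-00,-01-0
  6 | -01-0,0-110
  8 | 0-000,010-0
  10 | 01-1-,010-0
  11 | --011,01-1-
  14 | 0-110,01-1-
  15 | 01-1-  (sole → essential)
  16 | -0-00,-000-,10---
  17 | -00-1,-000-,1--01,1-0-1,10---
  18 | 10---  (sole → essential)
  19 | --011,-00-1,1-0-1,10---
  20 | -0-00,-01-0,1-10-,10---
  21 | 1--01,1-10-,10---
  23 | 10---  (sole → essential)
  25 | 1--01,1-0-1
  28 | 1-10-  (sole → essential)
  29 | 1--01,1-10-
Essential prime implicants: 01-1-, 1-10-, 10---

3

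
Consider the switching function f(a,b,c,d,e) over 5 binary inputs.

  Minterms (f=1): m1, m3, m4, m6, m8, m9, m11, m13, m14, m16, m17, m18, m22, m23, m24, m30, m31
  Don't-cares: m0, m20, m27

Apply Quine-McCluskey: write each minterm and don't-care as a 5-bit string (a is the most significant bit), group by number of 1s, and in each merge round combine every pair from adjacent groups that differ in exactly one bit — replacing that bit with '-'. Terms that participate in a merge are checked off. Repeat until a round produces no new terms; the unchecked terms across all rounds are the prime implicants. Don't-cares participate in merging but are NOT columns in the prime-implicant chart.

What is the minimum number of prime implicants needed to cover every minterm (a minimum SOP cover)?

8

size-2^0 implicants → 00000(✓)  00001(✓)  00011(✓)  00100(✓)  00110(✓)  01000(✓)  01001(✓)  01011(✓)  01101(✓)  01110(✓)  10000(✓)  10001(✓)  10010(✓)  10100(✓)  10110(✓)  10111(✓)  11000(✓)  11011(✓)  11110(✓)  11111(✓)
size-2^1 implicants → -0000(✓)  -0001(✓)  -0100(✓)  -0110(✓)  -1000(✓)  -1011  -1110(✓)  0-000(✓)  0-001(✓)  0-011(✓)  0-110(✓)  00-00(✓)  000-1(✓)  0000-(✓)  001-0(✓)  01-01  010-1(✓)  0100-(✓)  1-000(✓)  1-110(✓)  1-111(✓)  10-00(✓)  10-10(✓)  100-0(✓)  1000-(✓)  101-0(✓)  1011-(✓)  11-11  1111-(✓)
size-2^2 implicants → --000  --110  -0-00  -000-  -01-0  0-0-1  0-00-  1-11-  10--0
Unchecked terms (primes): --000, --110, -0-00, -000-, -01-0, -1011, 0-0-1, 0-00-, 01-01, 1-11-, 10--0, 11-11
Minterm coverage:
  m1 ⊆ -000-,0-0-1,0-00-
  m3 ⊆ 0-0-1 [E]
  m4 ⊆ -0-00,-01-0
  m6 ⊆ --110,-01-0
  m8 ⊆ --000,0-00-
  m9 ⊆ 0-0-1,0-00-,01-01
  m11 ⊆ -1011,0-0-1
  m13 ⊆ 01-01 [E]
  m14 ⊆ --110 [E]
  m16 ⊆ --000,-0-00,-000-,10--0
  m17 ⊆ -000- [E]
  m18 ⊆ 10--0 [E]
  m22 ⊆ --110,-01-0,1-11-,10--0
  m23 ⊆ 1-11- [E]
  m24 ⊆ --000 [E]
  m30 ⊆ --110,1-11-
  m31 ⊆ 1-11-,11-11
E = {--000, --110, -000-, 0-0-1, 01-01, 1-11-, 10--0}
Petrick residual → -0-00
Cover = c'd'e' + cde' + b'd'e' + b'c'd' + a'c'e + a'bd'e + acd + ab'e'  |cover|=8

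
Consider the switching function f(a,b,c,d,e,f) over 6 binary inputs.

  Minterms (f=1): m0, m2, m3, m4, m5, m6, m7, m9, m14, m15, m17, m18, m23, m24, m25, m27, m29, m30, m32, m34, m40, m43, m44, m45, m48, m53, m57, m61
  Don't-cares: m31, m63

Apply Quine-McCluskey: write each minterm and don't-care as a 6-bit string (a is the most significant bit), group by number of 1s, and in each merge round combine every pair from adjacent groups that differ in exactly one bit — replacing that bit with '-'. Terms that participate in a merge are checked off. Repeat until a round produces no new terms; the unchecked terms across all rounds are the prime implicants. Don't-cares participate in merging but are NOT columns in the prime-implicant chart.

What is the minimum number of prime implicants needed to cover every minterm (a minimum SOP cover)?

Round 0: 000000✓ 000010✓ 000011✓ 000100✓ 000101✓ 000110✓ 000111✓ 001001✓ 001110✓ 001111✓ 010001✓ 010010✓ 010111✓ 011000✓ 011001✓ 011011✓ 011101✓ 011110✓ 011111✓ 100000✓ 100010✓ 101000✓ 101011 101100✓ 101101✓ 110000✓ 110101✓ 111001✓ 111101✓ 111111✓
Round 1: -00000✓ -00010✓ -11001✓ -11101✓ -11111✓ 0-0010 0-0111✓ 0-1001 0-1110✓ 0-1111✓ 00-110✓ 00-111✓ 000-00✓ 000-10✓ 000-11✓ 0000-0✓ 00001-✓ 0001-0✓ 0001-1✓ 00010-✓ 00011-✓ 00111-✓ 01-001 01-111✓ 011-01✓ 011-11✓ 0110-1✓ 01100- 0111-1✓ 01111-✓ 1-0000 1-1101 10-000 1000-0✓ 101-00 10110- 11-101 111-01✓ 1111-1✓
Round 2: -000-0 -11-01 -111-1 0--111 0-111- 00-11- 000--0 000-1- 0001-- 011--1
PIs = {-000-0, -11-01, -111-1, 0--111, 0-0010, 0-1001, 0-111-, 00-11-, 000--0, 000-1-, 0001--, 01-001, 011--1, 01100-, 1-0000, 1-1101, 10-000, 101-00, 101011, 10110-, 11-101}
Coverage chart:
  m0: -000-0,000--0
  m2: -000-0,0-0010,000--0,000-1-
  m3: 000-1- ←essential
  m4: 000--0,0001--
  m5: 0001-- ←essential
  m6: 00-11-,000--0,000-1-,0001--
  m7: 0--111,00-11-,000-1-,0001--
  m9: 0-1001 ←essential
  m14: 0-111-,00-11-
  m15: 0--111,0-111-,00-11-
  m17: 01-001 ←essential
  m18: 0-0010 ←essential
  m23: 0--111 ←essential
  m24: 01100- ←essential
  m25: -11-01,0-1001,01-001,011--1,01100-
  m27: 011--1 ←essential
  m29: -11-01,-111-1,011--1
  m30: 0-111- ←essential
  m32: -000-0,1-0000,10-000
  m34: -000-0 ←essential
  m40: 10-000,101-00
  m43: 101011 ←essential
  m44: 101-00,10110-
  m45: 1-1101,10110-
  m48: 1-0000 ←essential
  m53: 11-101 ←essential
  m57: -11-01 ←essential
  m61: -11-01,-111-1,1-1101,11-101
Essential: -000-0, -11-01, 0--111, 0-0010, 0-1001, 0-111-, 000-1-, 0001--, 01-001, 011--1, 01100-, 1-0000, 101011, 11-101
Petrick residual → 1-1101, 101-00
Min cover (16 terms): b'c'd'f' + bce'f + a'def + a'c'd'ef' + a'cd'e'f + a'cde + a'b'c'e + a'b'c'd + a'bd'e'f + a'bcf + a'bcd'e' + ac'd'e'f' + acde'f + ab'ce'f' + ab'cd'ef + abde'f

16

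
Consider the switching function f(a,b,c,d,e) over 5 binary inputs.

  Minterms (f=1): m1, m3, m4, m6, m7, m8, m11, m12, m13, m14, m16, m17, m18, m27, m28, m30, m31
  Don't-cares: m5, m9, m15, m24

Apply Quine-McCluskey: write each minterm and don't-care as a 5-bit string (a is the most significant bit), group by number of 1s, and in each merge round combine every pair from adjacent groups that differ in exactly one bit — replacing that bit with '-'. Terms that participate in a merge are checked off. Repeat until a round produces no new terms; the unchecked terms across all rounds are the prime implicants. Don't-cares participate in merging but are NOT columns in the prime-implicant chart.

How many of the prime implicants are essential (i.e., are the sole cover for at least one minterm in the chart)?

[col 0] 00001*, 00011*, 00100*, 00101*, 00110*, 00111*, 01000*, 01001*, 01011*, 01100*, 01101*, 01110*, 01111*, 10000*, 10001*, 10010*, 11000*, 11011*, 11100*, 11110*, 11111*
[col 1] -0001, -1000*, -1011*, -1100*, -1110*, -1111*, 0-001*, 0-011*, 0-100*, 0-101*, 0-110*, 0-111*, 00-01*, 00-11*, 000-1*, 001-0*, 001-1*, 0010-*, 0011-*, 01-00*, 01-01*, 01-11*, 010-1*, 0100-*, 011-0*, 011-1*, 0110-*, 0111-*, 1-000, 100-0, 1000-, 11-00*, 11-11*, 111-0*, 1111-*
[col 2] -1-00, -1-11, -11-0, -111-, 0--01*, 0--11*, 0-0-1*, 0-1-0*, 0-1-1*, 0-10-*, 0-11-*, 00--1*, 001--*, 01--1*, 01-0-, 011--*
[col 3] 0---1, 0-1--
Prime implicants: -0001, -1-00, -1-11, -11-0, -111-, 0---1, 0-1--, 01-0-, 1-000, 100-0, 1000-
PI chart (minterm → PIs covering it):
  1 | -0001,0---1
  3 | 0---1  (sole → essential)
  4 | 0-1--  (sole → essential)
  6 | 0-1--  (sole → essential)
  7 | 0---1,0-1--
  8 | -1-00,01-0-
  11 | -1-11,0---1
  12 | -1-00,-11-0,0-1--,01-0-
  13 | 0---1,0-1--,01-0-
  14 | -11-0,-111-,0-1--
  16 | 1-000,100-0,1000-
  17 | -0001,1000-
  18 | 100-0  (sole → essential)
  27 | -1-11  (sole → essential)
  28 | -1-00,-11-0
  30 | -11-0,-111-
  31 | -1-11,-111-
Essential prime implicants: -1-11, 0---1, 0-1--, 100-0

4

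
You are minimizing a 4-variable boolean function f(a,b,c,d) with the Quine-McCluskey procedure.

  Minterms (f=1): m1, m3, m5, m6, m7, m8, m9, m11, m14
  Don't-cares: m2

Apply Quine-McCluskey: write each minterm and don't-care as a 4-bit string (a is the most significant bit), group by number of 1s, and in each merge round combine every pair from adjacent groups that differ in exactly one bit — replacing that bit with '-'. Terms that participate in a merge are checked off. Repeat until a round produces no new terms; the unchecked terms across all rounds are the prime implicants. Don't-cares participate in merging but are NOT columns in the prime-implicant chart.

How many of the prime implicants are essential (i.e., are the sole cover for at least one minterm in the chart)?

4

Round 0: 0001✓ 0010✓ 0011✓ 0101✓ 0110✓ 0111✓ 1000✓ 1001✓ 1011✓ 1110✓
Round 1: -001✓ -011✓ -110 0-01✓ 0-10✓ 0-11✓ 00-1✓ 001-✓ 01-1✓ 011-✓ 10-1✓ 100-
Round 2: -0-1 0--1 0-1-
PIs = {-0-1, -110, 0--1, 0-1-, 100-}
Coverage chart:
  m1: -0-1,0--1
  m3: -0-1,0--1,0-1-
  m5: 0--1 ←essential
  m6: -110,0-1-
  m7: 0--1,0-1-
  m8: 100- ←essential
  m9: -0-1,100-
  m11: -0-1 ←essential
  m14: -110 ←essential
Essential: -0-1, -110, 0--1, 100-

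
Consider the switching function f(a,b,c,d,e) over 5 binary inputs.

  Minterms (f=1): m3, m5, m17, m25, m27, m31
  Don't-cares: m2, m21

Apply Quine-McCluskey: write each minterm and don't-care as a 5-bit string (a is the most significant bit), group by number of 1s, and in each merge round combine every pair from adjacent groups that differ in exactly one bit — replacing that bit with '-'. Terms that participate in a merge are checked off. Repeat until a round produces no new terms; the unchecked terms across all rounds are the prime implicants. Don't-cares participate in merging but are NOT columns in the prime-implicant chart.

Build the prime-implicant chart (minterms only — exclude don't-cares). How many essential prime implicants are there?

[col 0] 00010*, 00011*, 00101*, 10001*, 10101*, 11001*, 11011*, 11111*
[col 1] -0101, 0001-, 1-001, 10-01, 11-11, 110-1
Prime implicants: -0101, 0001-, 1-001, 10-01, 11-11, 110-1
PI chart (minterm → PIs covering it):
  3 | 0001-  (sole → essential)
  5 | -0101  (sole → essential)
  17 | 1-001,10-01
  25 | 1-001,110-1
  27 | 11-11,110-1
  31 | 11-11  (sole → essential)
Essential prime implicants: -0101, 0001-, 11-11

3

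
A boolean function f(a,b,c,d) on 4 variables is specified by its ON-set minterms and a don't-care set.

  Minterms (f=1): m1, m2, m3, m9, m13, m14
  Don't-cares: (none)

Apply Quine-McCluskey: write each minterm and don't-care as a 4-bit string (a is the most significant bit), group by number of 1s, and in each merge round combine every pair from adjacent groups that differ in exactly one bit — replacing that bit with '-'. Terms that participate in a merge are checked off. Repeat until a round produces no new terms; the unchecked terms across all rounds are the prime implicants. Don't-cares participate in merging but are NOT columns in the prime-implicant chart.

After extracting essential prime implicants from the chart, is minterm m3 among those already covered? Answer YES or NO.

YES

[col 0] 0001*, 0010*, 0011*, 1001*, 1101*, 1110
[col 1] -001, 00-1, 001-, 1-01
Prime implicants: -001, 00-1, 001-, 1-01, 1110
PI chart (minterm → PIs covering it):
  1 | -001,00-1
  2 | 001-  (sole → essential)
  3 | 00-1,001-
  9 | -001,1-01
  13 | 1-01  (sole → essential)
  14 | 1110  (sole → essential)
Essential prime implicants: 001-, 1-01, 1110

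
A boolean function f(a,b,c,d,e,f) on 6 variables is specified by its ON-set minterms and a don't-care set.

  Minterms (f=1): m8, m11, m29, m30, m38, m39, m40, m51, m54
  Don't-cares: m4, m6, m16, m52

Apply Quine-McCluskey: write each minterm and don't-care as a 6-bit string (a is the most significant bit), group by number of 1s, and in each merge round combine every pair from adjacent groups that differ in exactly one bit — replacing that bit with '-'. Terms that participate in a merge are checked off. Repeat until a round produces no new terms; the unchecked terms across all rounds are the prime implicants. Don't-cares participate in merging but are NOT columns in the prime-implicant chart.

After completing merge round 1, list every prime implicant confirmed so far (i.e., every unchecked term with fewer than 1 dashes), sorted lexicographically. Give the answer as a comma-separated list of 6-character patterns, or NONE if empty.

Round 0: 000100✓ 000110✓ 001000✓ 001011 010000 011101 011110 100110✓ 100111✓ 101000✓ 110011 110100✓ 110110✓
Round 1: -00110 -01000 0001-0 1-0110 10011- 1101-0
PIs = {-00110, -01000, 0001-0, 001011, 010000, 011101, 011110, 1-0110, 10011-, 110011, 1101-0}

001011, 010000, 011101, 011110, 110011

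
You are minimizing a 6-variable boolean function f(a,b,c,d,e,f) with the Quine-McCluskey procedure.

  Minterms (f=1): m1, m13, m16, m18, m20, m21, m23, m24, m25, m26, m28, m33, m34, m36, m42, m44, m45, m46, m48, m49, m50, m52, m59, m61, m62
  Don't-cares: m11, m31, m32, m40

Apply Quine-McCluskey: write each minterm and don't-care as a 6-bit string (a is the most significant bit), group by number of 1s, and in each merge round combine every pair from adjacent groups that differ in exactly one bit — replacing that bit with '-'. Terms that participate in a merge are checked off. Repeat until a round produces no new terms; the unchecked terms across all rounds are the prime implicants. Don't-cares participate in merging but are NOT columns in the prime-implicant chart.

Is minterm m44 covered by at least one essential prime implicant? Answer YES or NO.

[col 0] 000001*, 001011, 001101*, 010000*, 010010*, 010100*, 010101*, 010111*, 011000*, 011001*, 011010*, 011100*, 011111*, 100000*, 100001*, 100010*, 100100*, 101000*, 101010*, 101100*, 101101*, 101110*, 110000*, 110001*, 110010*, 110100*, 111011, 111101*, 111110*
[col 1] -00001, -01101, -10000*, -10010*, -10100*, 01-000*, 01-010*, 01-100*, 01-111, 010-00*, 0100-0*, 0101-1, 01010-, 011-00*, 0110-0*, 01100-, 1-0000*, 1-0001*, 1-0010*, 1-0100*, 1-1101, 1-1110, 10-000*, 10-010*, 10-100*, 100-00*, 1000-0*, 10000-*, 101-00*, 101-10*, 1010-0*, 1011-0*, 10110-, 110-00*, 1100-0*, 11000-*
[col 2] -10-00, -100-0, 01--00, 01-0-0, 1-0-00, 1-00-0, 1-000-, 10--00, 10-0-0, 101--0
Prime implicants: -00001, -01101, -10-00, -100-0, 001011, 01--00, 01-0-0, 01-111, 0101-1, 01010-, 01100-, 1-0-00, 1-00-0, 1-000-, 1-1101, 1-1110, 10--00, 10-0-0, 101--0, 10110-, 111011
PI chart (minterm → PIs covering it):
  1 | -00001  (sole → essential)
  13 | -01101  (sole → essential)
  16 | -10-00,-100-0,01--00,01-0-0
  18 | -100-0,01-0-0
  20 | -10-00,01--00,01010-
  21 | 0101-1,01010-
  23 | 01-111,0101-1
  24 | 01--00,01-0-0,01100-
  25 | 01100-  (sole → essential)
  26 | 01-0-0  (sole → essential)
  28 | 01--00  (sole → essential)
  33 | -00001,1-000-
  34 | 1-00-0,10-0-0
  36 | 1-0-00,10--00
  42 | 10-0-0,101--0
  44 | 10--00,101--0,10110-
  45 | -01101,1-1101,10110-
  46 | 1-1110,101--0
  48 | -10-00,-100-0,1-0-00,1-00-0,1-000-
  49 | 1-000-  (sole → essential)
  50 | -100-0,1-00-0
  52 | -10-00,1-0-00
  59 | 111011  (sole → essential)
  61 | 1-1101  (sole → essential)
  62 | 1-1110  (sole → essential)
Essential prime implicants: -00001, -01101, 01--00, 01-0-0, 01100-, 1-000-, 1-1101, 1-1110, 111011

NO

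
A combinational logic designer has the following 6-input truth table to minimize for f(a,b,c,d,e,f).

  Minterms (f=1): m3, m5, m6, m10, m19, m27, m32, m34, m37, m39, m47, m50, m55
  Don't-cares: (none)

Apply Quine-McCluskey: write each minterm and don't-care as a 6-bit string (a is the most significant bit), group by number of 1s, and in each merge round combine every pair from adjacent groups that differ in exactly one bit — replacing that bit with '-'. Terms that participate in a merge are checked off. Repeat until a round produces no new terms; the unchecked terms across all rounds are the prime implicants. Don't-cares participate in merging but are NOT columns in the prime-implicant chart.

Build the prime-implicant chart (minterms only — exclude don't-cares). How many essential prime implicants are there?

Round 0: 000011✓ 000101✓ 000110 001010 010011✓ 011011✓ 100000✓ 100010✓ 100101✓ 100111✓ 101111✓ 110010✓ 110111✓
Round 1: -00101 0-0011 01-011 1-0010 1-0111 10-111 1000-0 1001-1
PIs = {-00101, 0-0011, 000110, 001010, 01-011, 1-0010, 1-0111, 10-111, 1000-0, 1001-1}
Coverage chart:
  m3: 0-0011 ←essential
  m5: -00101 ←essential
  m6: 000110 ←essential
  m10: 001010 ←essential
  m19: 0-0011,01-011
  m27: 01-011 ←essential
  m32: 1000-0 ←essential
  m34: 1-0010,1000-0
  m37: -00101,1001-1
  m39: 1-0111,10-111,1001-1
  m47: 10-111 ←essential
  m50: 1-0010 ←essential
  m55: 1-0111 ←essential
Essential: -00101, 0-0011, 000110, 001010, 01-011, 1-0010, 1-0111, 10-111, 1000-0

9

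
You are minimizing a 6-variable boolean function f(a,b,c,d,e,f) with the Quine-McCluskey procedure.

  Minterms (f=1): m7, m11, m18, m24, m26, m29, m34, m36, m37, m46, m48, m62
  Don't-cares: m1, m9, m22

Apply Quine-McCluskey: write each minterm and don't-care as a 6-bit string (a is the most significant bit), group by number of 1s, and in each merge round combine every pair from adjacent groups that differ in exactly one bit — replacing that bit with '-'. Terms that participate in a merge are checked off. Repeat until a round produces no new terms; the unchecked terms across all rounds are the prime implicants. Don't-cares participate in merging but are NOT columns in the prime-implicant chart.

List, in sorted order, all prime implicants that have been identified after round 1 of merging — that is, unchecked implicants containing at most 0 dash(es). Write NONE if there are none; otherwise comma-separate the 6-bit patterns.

Round 0: 000001✓ 000111 001001✓ 001011✓ 010010✓ 010110✓ 011000✓ 011010✓ 011101 100010 100100✓ 100101✓ 101110✓ 110000 111110✓
Round 1: 00-001 0010-1 01-010 010-10 0110-0 1-1110 10010-
PIs = {00-001, 000111, 0010-1, 01-010, 010-10, 0110-0, 011101, 1-1110, 100010, 10010-, 110000}

000111, 011101, 100010, 110000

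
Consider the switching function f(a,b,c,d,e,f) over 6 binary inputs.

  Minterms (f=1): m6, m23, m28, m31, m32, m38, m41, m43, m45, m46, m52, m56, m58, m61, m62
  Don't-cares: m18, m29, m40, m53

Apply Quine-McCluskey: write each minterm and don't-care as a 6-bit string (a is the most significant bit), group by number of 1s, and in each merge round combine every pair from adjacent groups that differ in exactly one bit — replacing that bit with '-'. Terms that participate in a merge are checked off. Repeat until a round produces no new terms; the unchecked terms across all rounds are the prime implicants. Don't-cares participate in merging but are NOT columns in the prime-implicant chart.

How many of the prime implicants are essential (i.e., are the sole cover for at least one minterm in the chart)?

size-2^0 implicants → 000110(✓)  010010  010111(✓)  011100(✓)  011101(✓)  011111(✓)  100000(✓)  100110(✓)  101000(✓)  101001(✓)  101011(✓)  101101(✓)  101110(✓)  110100(✓)  110101(✓)  111000(✓)  111010(✓)  111101(✓)  111110(✓)
size-2^1 implicants → -00110  -11101  01-111  0111-1  01110-  1-1000  1-1101  1-1110  10-000  10-110  101-01  1010-1  10100-  11-101  11010-  111-10  1110-0
Unchecked terms (primes): -00110, -11101, 01-111, 010010, 0111-1, 01110-, 1-1000, 1-1101, 1-1110, 10-000, 10-110, 101-01, 1010-1, 10100-, 11-101, 11010-, 111-10, 1110-0
Minterm coverage:
  m6 ⊆ -00110 [E]
  m23 ⊆ 01-111 [E]
  m28 ⊆ 01110- [E]
  m31 ⊆ 01-111,0111-1
  m32 ⊆ 10-000 [E]
  m38 ⊆ -00110,10-110
  m41 ⊆ 101-01,1010-1,10100-
  m43 ⊆ 1010-1 [E]
  m45 ⊆ 1-1101,101-01
  m46 ⊆ 1-1110,10-110
  m52 ⊆ 11010- [E]
  m56 ⊆ 1-1000,1110-0
  m58 ⊆ 111-10,1110-0
  m61 ⊆ -11101,1-1101,11-101
  m62 ⊆ 1-1110,111-10
E = {-00110, 01-111, 01110-, 10-000, 1010-1, 11010-}

6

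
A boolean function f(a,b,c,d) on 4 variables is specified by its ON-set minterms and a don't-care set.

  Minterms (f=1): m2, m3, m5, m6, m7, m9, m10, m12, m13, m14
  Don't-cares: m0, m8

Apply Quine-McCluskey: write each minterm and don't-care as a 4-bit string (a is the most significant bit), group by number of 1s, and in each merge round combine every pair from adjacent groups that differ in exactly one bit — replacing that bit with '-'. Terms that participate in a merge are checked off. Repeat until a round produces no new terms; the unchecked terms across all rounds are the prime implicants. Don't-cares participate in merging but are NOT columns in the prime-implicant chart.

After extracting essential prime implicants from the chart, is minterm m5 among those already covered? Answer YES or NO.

NO

[col 0] 0000*, 0010*, 0011*, 0101*, 0110*, 0111*, 1000*, 1001*, 1010*, 1100*, 1101*, 1110*
[col 1] -000*, -010*, -101, -110*, 0-10*, 0-11*, 00-0*, 001-*, 01-1, 011-*, 1-00*, 1-01*, 1-10*, 10-0*, 100-*, 11-0*, 110-*
[col 2] --10, -0-0, 0-1-, 1--0, 1-0-
Prime implicants: --10, -0-0, -101, 0-1-, 01-1, 1--0, 1-0-
PI chart (minterm → PIs covering it):
  2 | --10,-0-0,0-1-
  3 | 0-1-  (sole → essential)
  5 | -101,01-1
  6 | --10,0-1-
  7 | 0-1-,01-1
  9 | 1-0-  (sole → essential)
  10 | --10,-0-0,1--0
  12 | 1--0,1-0-
  13 | -101,1-0-
  14 | --10,1--0
Essential prime implicants: 0-1-, 1-0-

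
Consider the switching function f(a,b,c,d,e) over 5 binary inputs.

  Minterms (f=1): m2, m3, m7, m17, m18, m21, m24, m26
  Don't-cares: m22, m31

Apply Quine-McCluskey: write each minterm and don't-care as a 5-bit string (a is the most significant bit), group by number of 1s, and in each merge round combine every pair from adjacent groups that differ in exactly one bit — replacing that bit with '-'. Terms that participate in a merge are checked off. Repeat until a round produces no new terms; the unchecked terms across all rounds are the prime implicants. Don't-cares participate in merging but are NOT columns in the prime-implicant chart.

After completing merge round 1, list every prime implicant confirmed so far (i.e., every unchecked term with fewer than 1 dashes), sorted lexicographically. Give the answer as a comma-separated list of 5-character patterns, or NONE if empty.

[col 0] 00010*, 00011*, 00111*, 10001*, 10010*, 10101*, 10110*, 11000*, 11010*, 11111
[col 1] -0010, 00-11, 0001-, 1-010, 10-01, 10-10, 110-0
Prime implicants: -0010, 00-11, 0001-, 1-010, 10-01, 10-10, 110-0, 11111

11111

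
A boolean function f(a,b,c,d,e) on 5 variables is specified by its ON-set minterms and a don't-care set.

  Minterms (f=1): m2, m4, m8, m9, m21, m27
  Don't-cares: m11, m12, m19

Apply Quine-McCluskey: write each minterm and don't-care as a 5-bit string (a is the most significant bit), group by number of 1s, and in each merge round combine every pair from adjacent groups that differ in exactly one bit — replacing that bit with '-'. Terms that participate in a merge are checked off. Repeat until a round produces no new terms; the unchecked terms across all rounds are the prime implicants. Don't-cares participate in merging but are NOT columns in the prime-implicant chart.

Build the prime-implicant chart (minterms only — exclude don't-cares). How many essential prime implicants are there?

Round 0: 00010 00100✓ 01000✓ 01001✓ 01011✓ 01100✓ 10011✓ 10101 11011✓
Round 1: -1011 0-100 01-00 010-1 0100- 1-011
PIs = {-1011, 0-100, 00010, 01-00, 010-1, 0100-, 1-011, 10101}
Coverage chart:
  m2: 00010 ←essential
  m4: 0-100 ←essential
  m8: 01-00,0100-
  m9: 010-1,0100-
  m21: 10101 ←essential
  m27: -1011,1-011
Essential: 0-100, 00010, 10101

3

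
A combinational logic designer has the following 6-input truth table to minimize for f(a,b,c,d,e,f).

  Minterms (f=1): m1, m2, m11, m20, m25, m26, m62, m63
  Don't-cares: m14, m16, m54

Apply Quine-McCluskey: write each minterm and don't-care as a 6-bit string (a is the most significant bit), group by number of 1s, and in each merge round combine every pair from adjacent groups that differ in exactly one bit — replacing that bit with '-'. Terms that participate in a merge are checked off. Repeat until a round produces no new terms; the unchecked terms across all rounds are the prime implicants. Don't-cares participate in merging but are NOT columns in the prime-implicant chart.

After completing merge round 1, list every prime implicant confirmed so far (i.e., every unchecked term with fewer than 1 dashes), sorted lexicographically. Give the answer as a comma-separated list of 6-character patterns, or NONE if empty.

[col 0] 000001, 000010, 001011, 001110, 010000*, 010100*, 011001, 011010, 110110*, 111110*, 111111*
[col 1] 010-00, 11-110, 11111-
Prime implicants: 000001, 000010, 001011, 001110, 010-00, 011001, 011010, 11-110, 11111-

000001, 000010, 001011, 001110, 011001, 011010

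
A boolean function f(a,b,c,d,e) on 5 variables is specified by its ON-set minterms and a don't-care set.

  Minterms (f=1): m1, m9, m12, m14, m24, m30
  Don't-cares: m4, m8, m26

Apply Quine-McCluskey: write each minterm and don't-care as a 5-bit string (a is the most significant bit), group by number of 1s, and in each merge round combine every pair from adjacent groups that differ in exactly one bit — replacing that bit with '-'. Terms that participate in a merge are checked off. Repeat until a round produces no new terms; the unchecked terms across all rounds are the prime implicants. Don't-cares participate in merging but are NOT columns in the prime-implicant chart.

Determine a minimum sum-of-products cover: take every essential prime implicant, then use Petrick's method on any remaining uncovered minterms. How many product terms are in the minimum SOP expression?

4

Round 0: 00001✓ 00100✓ 01000✓ 01001✓ 01100✓ 01110✓ 11000✓ 11010✓ 11110✓
Round 1: -1000 -1110 0-001 0-100 01-00 0100- 011-0 11-10 110-0
PIs = {-1000, -1110, 0-001, 0-100, 01-00, 0100-, 011-0, 11-10, 110-0}
Coverage chart:
  m1: 0-001 ←essential
  m9: 0-001,0100-
  m12: 0-100,01-00,011-0
  m14: -1110,011-0
  m24: -1000,110-0
  m30: -1110,11-10
Essential: 0-001
Petrick residual → -1000, -1110, 0-100
Min cover (4 terms): bc'd'e' + bcde' + a'c'd'e + a'cd'e'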